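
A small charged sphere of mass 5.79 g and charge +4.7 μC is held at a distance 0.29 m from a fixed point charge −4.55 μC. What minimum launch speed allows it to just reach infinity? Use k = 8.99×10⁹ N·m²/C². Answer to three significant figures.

15.1 m/s

To just escape, total mechanical energy must reach zero at infinity: ½mv²_min + U = 0, so ½mv²_min = −U = |kQq|/r.
|U| = |kQq|/r = (8.99×10⁹ N·m²/C²)(4.55×10⁻⁶)(4.70×10⁻⁶)/(0.290) = 0.663 J.
v_min = √(2|U|/m) = √(2·0.663/5.79×10⁻³) = 15.1 m/s.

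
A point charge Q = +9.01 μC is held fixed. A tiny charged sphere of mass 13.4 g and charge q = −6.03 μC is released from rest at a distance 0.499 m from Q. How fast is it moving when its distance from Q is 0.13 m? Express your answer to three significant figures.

Only the electrostatic force acts, so mechanical energy is conserved: ½mv² = U₁ − U₂ = kQq(1/r₁ − 1/r₂).
U₁ − U₂ = (8.99×10⁹ N·m²/C²)(9.01×10⁻⁶ C)(-6.03×10⁻⁶ C)(1/0.499 − 1/0.130) = 2.78 J.
v = √(2·2.78/0.0134) = 20.4 m/s.

20.4 m/s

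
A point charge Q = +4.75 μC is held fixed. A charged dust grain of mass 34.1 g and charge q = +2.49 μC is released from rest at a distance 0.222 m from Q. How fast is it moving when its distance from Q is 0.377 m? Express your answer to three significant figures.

Only the electrostatic force acts, so mechanical energy is conserved: ½mv² = U₁ − U₂ = kQq(1/r₁ − 1/r₂).
U₁ − U₂ = (8.99×10⁹ N·m²/C²)(4.75×10⁻⁶ C)(2.49×10⁻⁶ C)(1/0.222 − 1/0.377) = 0.197 J.
v = √(2·0.197/0.0341) = 3.40 m/s.

3.40 m/s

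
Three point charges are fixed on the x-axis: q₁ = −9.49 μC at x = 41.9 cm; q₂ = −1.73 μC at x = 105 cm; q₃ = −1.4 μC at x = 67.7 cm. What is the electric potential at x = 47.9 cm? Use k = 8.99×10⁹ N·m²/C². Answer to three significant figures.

-1.51×10⁶ V

Electric potential is a scalar, so the contributions from each charge add algebraically: V = Σ kqᵢ/rᵢ.
Distances from the field point to each charge: r₁ = 0.0600 m, r₂ = 0.571 m, r₃ = 0.198 m.
V = k[(-9.49×10⁻⁶)/(0.0600) + (-1.73×10⁻⁶)/(0.571) + (-1.40×10⁻⁶)/(0.198)] = -1.51×10⁶ V.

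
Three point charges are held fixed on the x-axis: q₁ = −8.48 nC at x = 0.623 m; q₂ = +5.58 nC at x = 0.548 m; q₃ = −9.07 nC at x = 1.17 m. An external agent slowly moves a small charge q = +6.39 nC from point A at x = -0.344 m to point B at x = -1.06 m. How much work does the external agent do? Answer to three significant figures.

1.65×10⁻⁷ J

For quasistatic motion the external work equals the change in potential energy: W_ext = qΔV = q(V_B − V_A).
At A: distances to the source charges are 0.967 m, 0.892 m, 1.51 m; V_A = Σ kqᵢ/rᵢ = -76.5 V.
At B: distances to the source charges are 1.68 m, 1.61 m, 2.23 m; V_B = Σ kqᵢ/rᵢ = -50.7 V.
ΔV = V_B − V_A = 25.8 V.
W_ext = qΔV = (6.39×10⁻⁹ C)(25.8 V) = 1.65×10⁻⁷ J.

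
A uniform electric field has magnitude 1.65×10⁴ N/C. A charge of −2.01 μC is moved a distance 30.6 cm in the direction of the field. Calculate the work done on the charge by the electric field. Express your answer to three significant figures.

-0.0101 J

The potential change for a displacement 30.6 cm in the direction of the field is ΔV = −Ed = -5050 V.
W_field = −qΔV = -0.0101 J.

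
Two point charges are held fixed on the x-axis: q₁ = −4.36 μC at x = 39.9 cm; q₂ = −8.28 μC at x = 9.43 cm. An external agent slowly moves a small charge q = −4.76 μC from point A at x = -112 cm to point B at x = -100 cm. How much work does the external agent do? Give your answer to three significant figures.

0.0425 J

For quasistatic motion the external work equals the change in potential energy: W_ext = qΔV = q(V_B − V_A).
At A: distances to the source charges are 1.52 m, 1.21 m; V_A = Σ kqᵢ/rᵢ = -8.71×10⁴ V.
At B: distances to the source charges are 1.40 m, 1.09 m; V_B = Σ kqᵢ/rᵢ = -9.60×10⁴ V.
ΔV = V_B − V_A = -8940 V.
W_ext = qΔV = (-4.76×10⁻⁶ C)(-8940 V) = 0.0425 J.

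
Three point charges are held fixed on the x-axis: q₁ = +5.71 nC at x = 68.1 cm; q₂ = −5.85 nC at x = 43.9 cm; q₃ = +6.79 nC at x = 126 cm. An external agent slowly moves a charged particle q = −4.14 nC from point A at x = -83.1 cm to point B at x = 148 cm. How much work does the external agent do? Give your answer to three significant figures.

For quasistatic motion the external work equals the change in potential energy: W_ext = qΔV = q(V_B − V_A).
At A: distances to the source charges are 1.51 m, 1.27 m, 2.09 m; V_A = Σ kqᵢ/rᵢ = 21.7 V.
At B: distances to the source charges are 0.799 m, 1.04 m, 0.220 m; V_B = Σ kqᵢ/rᵢ = 291 V.
ΔV = V_B − V_A = 269 V.
W_ext = qΔV = (-4.14×10⁻⁹ C)(269 V) = -1.12×10⁻⁶ J.

-1.12×10⁻⁶ J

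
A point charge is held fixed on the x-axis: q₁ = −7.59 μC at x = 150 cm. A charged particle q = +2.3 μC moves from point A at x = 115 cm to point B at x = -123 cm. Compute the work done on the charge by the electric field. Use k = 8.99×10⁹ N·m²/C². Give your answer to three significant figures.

The work done by the electric force is W_field = −ΔU = −q(V_B − V_A) = q(V_A − V_B).
At A: distance to the source charge is 0.350 m; V_A = kq₁/r = -1.95×10⁵ V.
At B: distance to the source charge is 2.73 m; V_B = kq₁/r = -2.50×10⁴ V.
ΔV = V_B − V_A = 1.70×10⁵ V.
W_field = −qΔV = −(2.30×10⁻⁶ C)(1.70×10⁵ V) = -0.391 J.

-0.391 J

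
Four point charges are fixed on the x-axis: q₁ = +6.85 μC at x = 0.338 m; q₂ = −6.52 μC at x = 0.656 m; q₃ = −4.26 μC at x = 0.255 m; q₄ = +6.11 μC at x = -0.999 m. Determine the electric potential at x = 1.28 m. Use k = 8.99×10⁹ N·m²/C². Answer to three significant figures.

Electric potential is a scalar, so the contributions from each charge add algebraically: V = Σ kqᵢ/rᵢ.
Distances from the field point to each charge: r₁ = 0.942 m, r₂ = 0.624 m, r₃ = 1.02 m, r₄ = 2.28 m.
V = k[(6.85×10⁻⁶)/(0.942) + (-6.52×10⁻⁶)/(0.624) + (-4.26×10⁻⁶)/(1.02) + (6.11×10⁻⁶)/(2.28)] = -4.18×10⁴ V.

-4.18×10⁴ V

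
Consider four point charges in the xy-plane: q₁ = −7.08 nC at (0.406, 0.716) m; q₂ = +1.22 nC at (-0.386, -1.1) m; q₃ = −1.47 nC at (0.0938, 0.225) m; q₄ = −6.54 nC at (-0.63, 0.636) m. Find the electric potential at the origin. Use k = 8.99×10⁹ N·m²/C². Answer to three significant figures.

-188 V

Electric potential is a scalar, so the contributions from each charge add algebraically: V = Σ kqᵢ/rᵢ.
Distances from the field point to each charge: r₁ = 0.823 m, r₂ = 1.17 m, r₃ = 0.244 m, r₄ = 0.895 m.
V = k[(-7.08×10⁻⁹)/(0.823) + (1.22×10⁻⁹)/(1.17) + (-1.47×10⁻⁹)/(0.244) + (-6.54×10⁻⁹)/(0.895)] = -188 V.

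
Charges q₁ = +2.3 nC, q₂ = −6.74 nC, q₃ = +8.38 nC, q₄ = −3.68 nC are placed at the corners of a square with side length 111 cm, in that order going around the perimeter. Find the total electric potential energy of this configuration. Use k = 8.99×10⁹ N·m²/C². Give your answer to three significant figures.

-6.49×10⁻⁷ J

The work to assemble the configuration equals its total potential energy, U = Σ kqᵢqⱼ/rᵢⱼ over all pairs.
The four side pairs have separation 1.11 m and the two diagonal pairs 1.57 m.
Summing all 6 pair terms gives U = -6.49×10⁻⁷ J.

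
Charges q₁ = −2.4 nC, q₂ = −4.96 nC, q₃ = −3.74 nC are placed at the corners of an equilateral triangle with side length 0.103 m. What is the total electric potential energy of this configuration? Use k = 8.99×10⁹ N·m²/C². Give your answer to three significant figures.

The assembly work is the sum of pairwise potential energies, U = Σ_{i<j} kqᵢqⱼ/rᵢⱼ.
All three pair separations equal the side length, 0.103 m.
U = (1.04×10⁻⁶) + (7.83×10⁻⁷) + (1.62×10⁻⁶) = 3.44×10⁻⁶ J.

3.44×10⁻⁶ J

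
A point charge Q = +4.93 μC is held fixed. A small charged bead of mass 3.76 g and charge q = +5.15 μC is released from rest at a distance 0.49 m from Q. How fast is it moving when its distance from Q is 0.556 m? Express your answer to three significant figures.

Only the electrostatic force acts, so mechanical energy is conserved: ½mv² = U₁ − U₂ = kQq(1/r₁ − 1/r₂).
U₁ − U₂ = (8.99×10⁹ N·m²/C²)(4.93×10⁻⁶ C)(5.15×10⁻⁶ C)(1/0.490 − 1/0.556) = 0.0553 J.
v = √(2·0.0553/3.76×10⁻³) = 5.42 m/s.

5.42 m/s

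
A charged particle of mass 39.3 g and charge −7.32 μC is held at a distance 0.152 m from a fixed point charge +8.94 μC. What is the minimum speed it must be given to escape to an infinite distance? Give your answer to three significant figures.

To just escape, total mechanical energy must reach zero at infinity: ½mv²_min + U = 0, so ½mv²_min = −U = |kQq|/r.
|U| = |kQq|/r = (8.99×10⁹ N·m²/C²)(8.94×10⁻⁶)(7.32×10⁻⁶)/(0.152) = 3.87 J.
v_min = √(2|U|/m) = √(2·3.87/0.0393) = 14.0 m/s.

14.0 m/s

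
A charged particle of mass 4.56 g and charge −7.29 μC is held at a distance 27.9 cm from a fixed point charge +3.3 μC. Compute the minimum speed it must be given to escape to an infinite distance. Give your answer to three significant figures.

18.4 m/s

To just escape, total mechanical energy must reach zero at infinity: ½mv²_min + U = 0, so ½mv²_min = −U = |kQq|/r.
|U| = |kQq|/r = (8.99×10⁹ N·m²/C²)(3.30×10⁻⁶)(7.29×10⁻⁶)/(0.279) = 0.775 J.
v_min = √(2|U|/m) = √(2·0.775/4.56×10⁻³) = 18.4 m/s.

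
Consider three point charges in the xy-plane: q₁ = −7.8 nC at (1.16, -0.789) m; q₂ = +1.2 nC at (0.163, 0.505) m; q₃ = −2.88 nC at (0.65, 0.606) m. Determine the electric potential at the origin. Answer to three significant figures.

-58.8 V

Electric potential is a scalar, so the contributions from each charge add algebraically: V = Σ kqᵢ/rᵢ.
Distances from the field point to each charge: r₁ = 1.40 m, r₂ = 0.531 m, r₃ = 0.889 m.
V = k[(-7.80×10⁻⁹)/(1.40) + (1.20×10⁻⁹)/(0.531) + (-2.88×10⁻⁹)/(0.889)] = -58.8 V.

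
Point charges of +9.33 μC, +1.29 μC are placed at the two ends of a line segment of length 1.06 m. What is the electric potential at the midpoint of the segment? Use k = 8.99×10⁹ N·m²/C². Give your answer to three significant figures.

Electric potential is a scalar, so the contributions from each charge add algebraically: V = Σ kqᵢ/rᵢ.
Each charge is 0.530 m from the midpoint.
V = k[(9.33×10⁻⁶)/(0.530) + (1.29×10⁻⁶)/(0.530)] = 1.80×10⁵ V.

1.80×10⁵ V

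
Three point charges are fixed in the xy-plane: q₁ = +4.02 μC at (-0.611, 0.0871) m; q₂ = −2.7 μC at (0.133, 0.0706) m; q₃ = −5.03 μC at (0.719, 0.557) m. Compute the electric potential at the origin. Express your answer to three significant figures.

-1.52×10⁵ V

The total potential is the scalar sum of each charge's contribution, V = Σ kqᵢ/rᵢ.
Distances from the field point to each charge: r₁ = 0.617 m, r₂ = 0.151 m, r₃ = 0.910 m.
V = k[(4.02×10⁻⁶)/(0.617) + (-2.70×10⁻⁶)/(0.151) + (-5.03×10⁻⁶)/(0.910)] = -1.52×10⁵ V.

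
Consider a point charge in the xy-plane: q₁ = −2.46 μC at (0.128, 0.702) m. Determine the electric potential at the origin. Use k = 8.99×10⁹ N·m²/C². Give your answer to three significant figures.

Electric potential is a scalar, so the contributions from each charge add algebraically: V = Σ kqᵢ/rᵢ.
Distances from the field point to each charge: r₁ = 0.714 m.
V = k[(-2.46×10⁻⁶)/(0.714)] = -3.10×10⁴ V.

-3.10×10⁴ V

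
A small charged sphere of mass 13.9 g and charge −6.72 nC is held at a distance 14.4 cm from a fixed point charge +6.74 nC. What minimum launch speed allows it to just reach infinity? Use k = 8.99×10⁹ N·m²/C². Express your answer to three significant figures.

0.0202 m/s

To just escape, total mechanical energy must reach zero at infinity: ½mv²_min + U = 0, so ½mv²_min = −U = |kQq|/r.
|U| = |kQq|/r = (8.99×10⁹ N·m²/C²)(6.74×10⁻⁹)(6.72×10⁻⁹)/(0.144) = 2.83×10⁻⁶ J.
v_min = √(2|U|/m) = √(2·2.83×10⁻⁶/0.0139) = 0.0202 m/s.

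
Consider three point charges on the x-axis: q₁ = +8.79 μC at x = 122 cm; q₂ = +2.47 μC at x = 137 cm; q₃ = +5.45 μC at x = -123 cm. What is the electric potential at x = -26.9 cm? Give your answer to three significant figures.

The total potential is the scalar sum of each charge's contribution, V = Σ kqᵢ/rᵢ.
Distances from the field point to each charge: r₁ = 1.49 m, r₂ = 1.64 m, r₃ = 0.961 m.
V = k[(8.79×10⁻⁶)/(1.49) + (2.47×10⁻⁶)/(1.64) + (5.45×10⁻⁶)/(0.961)] = 1.18×10⁵ V.

1.18×10⁵ V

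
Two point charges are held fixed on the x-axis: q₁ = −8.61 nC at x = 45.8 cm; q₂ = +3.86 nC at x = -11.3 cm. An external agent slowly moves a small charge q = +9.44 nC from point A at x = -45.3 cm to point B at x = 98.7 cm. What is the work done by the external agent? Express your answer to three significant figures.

-1.24×10⁻⁶ J

For quasistatic motion the external work equals the change in potential energy: W_ext = qΔV = q(V_B − V_A).
At A: distances to the source charges are 0.911 m, 0.340 m; V_A = Σ kqᵢ/rᵢ = 17.1 V.
At B: distances to the source charges are 0.529 m, 1.10 m; V_B = Σ kqᵢ/rᵢ = -115 V.
ΔV = V_B − V_A = -132 V.
W_ext = qΔV = (9.44×10⁻⁹ C)(-132 V) = -1.24×10⁻⁶ J.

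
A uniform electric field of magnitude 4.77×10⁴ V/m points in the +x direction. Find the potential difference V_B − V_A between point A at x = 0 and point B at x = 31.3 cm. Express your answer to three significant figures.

-1.49×10⁴ V

In a uniform field, potential decreases in the direction of E: V_B − V_A = −E·Δx.
V_B − V_A = −(4.77×10⁴ V/m)(0.313 m) = -1.49×10⁴ V.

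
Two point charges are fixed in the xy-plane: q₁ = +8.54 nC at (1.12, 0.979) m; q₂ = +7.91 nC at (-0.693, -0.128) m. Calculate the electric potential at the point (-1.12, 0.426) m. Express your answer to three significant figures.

135 V

The total potential is the scalar sum of each charge's contribution, V = Σ kqᵢ/rᵢ.
Distances from the field point to each charge: r₁ = 2.31 m, r₂ = 0.699 m.
V = k[(8.54×10⁻⁹)/(2.31) + (7.91×10⁻⁹)/(0.699)] = 135 V.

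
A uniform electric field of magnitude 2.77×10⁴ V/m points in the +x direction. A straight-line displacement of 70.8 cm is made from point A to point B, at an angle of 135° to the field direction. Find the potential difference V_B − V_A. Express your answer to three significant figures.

Only the component of displacement along E changes the potential: ΔV = −E·d·cosθ.
ΔV = −(2.77×10⁴ V/m)(0.708 m)cos135° = 1.39×10⁴ V.

1.39×10⁴ V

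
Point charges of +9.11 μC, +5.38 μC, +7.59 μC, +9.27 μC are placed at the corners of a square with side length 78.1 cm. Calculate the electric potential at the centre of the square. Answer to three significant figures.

5.10×10⁵ V

Electric potential is a scalar, so the contributions from each charge add algebraically: V = Σ kqᵢ/rᵢ.
The distance from each corner to the centre is a√2/2 = 0.552 m.
V = k[(9.11×10⁻⁶)/(0.552) + (5.38×10⁻⁶)/(0.552) + (7.59×10⁻⁶)/(0.552) + (9.27×10⁻⁶)/(0.552)] = 5.10×10⁵ V.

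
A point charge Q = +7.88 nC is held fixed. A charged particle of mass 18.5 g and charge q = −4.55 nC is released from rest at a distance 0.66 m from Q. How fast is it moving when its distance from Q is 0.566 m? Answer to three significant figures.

Only the electrostatic force acts, so mechanical energy is conserved: ½mv² = U₁ − U₂ = kQq(1/r₁ − 1/r₂).
U₁ − U₂ = (8.99×10⁹ N·m²/C²)(7.88×10⁻⁹ C)(-4.55×10⁻⁹ C)(1/0.660 − 1/0.566) = 8.11×10⁻⁸ J.
v = √(2·8.11×10⁻⁸/0.0185) = 2.96×10⁻³ m/s.

2.96×10⁻³ m/s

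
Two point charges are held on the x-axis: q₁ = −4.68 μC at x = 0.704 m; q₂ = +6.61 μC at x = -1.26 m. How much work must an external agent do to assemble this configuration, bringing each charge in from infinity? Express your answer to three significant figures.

-0.142 J

The assembly work is the sum of pairwise potential energies, U = Σ_{i<j} kqᵢqⱼ/rᵢⱼ.
Pair separations: r₁₂ = 1.96 m.
U = (-0.142) = -0.142 J.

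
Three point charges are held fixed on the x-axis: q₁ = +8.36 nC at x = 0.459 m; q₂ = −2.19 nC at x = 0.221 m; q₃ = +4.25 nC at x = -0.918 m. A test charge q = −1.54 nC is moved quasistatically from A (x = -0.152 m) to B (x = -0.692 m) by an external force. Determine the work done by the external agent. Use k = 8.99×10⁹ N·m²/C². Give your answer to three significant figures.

-1.43×10⁻⁷ J

For quasistatic motion the external work equals the change in potential energy: W_ext = qΔV = q(V_B − V_A).
At A: distances to the source charges are 0.611 m, 0.373 m, 0.766 m; V_A = Σ kqᵢ/rᵢ = 120 V.
At B: distances to the source charges are 1.15 m, 0.913 m, 0.226 m; V_B = Σ kqᵢ/rᵢ = 213 V.
ΔV = V_B − V_A = 92.7 V.
W_ext = qΔV = (-1.54×10⁻⁹ C)(92.7 V) = -1.43×10⁻⁷ J.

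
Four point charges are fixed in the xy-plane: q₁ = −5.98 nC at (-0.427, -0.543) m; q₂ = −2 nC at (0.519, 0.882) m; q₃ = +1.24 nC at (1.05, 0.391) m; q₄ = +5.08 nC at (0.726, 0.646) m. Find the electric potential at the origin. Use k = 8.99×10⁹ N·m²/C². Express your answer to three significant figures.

-38.5 V

Electric potential is a scalar, so the contributions from each charge add algebraically: V = Σ kqᵢ/rᵢ.
Distances from the field point to each charge: r₁ = 0.691 m, r₂ = 1.02 m, r₃ = 1.12 m, r₄ = 0.972 m.
V = k[(-5.98×10⁻⁹)/(0.691) + (-2.00×10⁻⁹)/(1.02) + (1.24×10⁻⁹)/(1.12) + (5.08×10⁻⁹)/(0.972)] = -38.5 V.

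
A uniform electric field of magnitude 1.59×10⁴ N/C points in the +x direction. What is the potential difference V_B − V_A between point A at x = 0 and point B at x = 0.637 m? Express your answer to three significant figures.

In a uniform field, potential decreases in the direction of E: V_B − V_A = −E·Δx.
V_B − V_A = −(1.59×10⁴ V/m)(0.637 m) = -1.01×10⁴ V.

-1.01×10⁴ V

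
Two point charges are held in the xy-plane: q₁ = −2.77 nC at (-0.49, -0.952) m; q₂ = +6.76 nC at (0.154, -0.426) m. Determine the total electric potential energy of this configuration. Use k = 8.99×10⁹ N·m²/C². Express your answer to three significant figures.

The work to assemble the configuration equals its total potential energy, U = Σ kqᵢqⱼ/rᵢⱼ over all pairs.
Pair separations: r₁₂ = 0.832 m.
U = (-2.02×10⁻⁷) = -2.02×10⁻⁷ J.

-2.02×10⁻⁷ J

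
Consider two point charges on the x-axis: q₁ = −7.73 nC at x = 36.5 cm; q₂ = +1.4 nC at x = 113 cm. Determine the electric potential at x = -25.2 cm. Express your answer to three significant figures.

Electric potential is a scalar, so the contributions from each charge add algebraically: V = Σ kqᵢ/rᵢ.
Distances from the field point to each charge: r₁ = 0.617 m, r₂ = 1.38 m.
V = k[(-7.73×10⁻⁹)/(0.617) + (1.40×10⁻⁹)/(1.38)] = -104 V.

-104 V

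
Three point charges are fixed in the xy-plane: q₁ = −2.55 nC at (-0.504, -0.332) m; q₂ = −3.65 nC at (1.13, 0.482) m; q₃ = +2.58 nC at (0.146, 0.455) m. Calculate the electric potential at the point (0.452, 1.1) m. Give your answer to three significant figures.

Electric potential is a scalar, so the contributions from each charge add algebraically: V = Σ kqᵢ/rᵢ.
Distances from the field point to each charge: r₁ = 1.72 m, r₂ = 0.917 m, r₃ = 0.714 m.
V = k[(-2.55×10⁻⁹)/(1.72) + (-3.65×10⁻⁹)/(0.917) + (2.58×10⁻⁹)/(0.714)] = -16.6 V.

-16.6 V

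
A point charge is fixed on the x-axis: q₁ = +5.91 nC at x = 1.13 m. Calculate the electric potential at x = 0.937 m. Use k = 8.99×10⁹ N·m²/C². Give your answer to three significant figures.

275 V

The total potential is the scalar sum of each charge's contribution, V = Σ kqᵢ/rᵢ.
V = k[(5.91×10⁻⁹)/(0.193)] = 275 V.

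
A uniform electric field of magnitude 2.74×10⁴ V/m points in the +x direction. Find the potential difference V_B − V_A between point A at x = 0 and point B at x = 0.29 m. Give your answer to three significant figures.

-7950 V

In a uniform field, potential decreases in the direction of E: V_B − V_A = −E·Δx.
V_B − V_A = −(2.74×10⁴ V/m)(0.290 m) = -7950 V.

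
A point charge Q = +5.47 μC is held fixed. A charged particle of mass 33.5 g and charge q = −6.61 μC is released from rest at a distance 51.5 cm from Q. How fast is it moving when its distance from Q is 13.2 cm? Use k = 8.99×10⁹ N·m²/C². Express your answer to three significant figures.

10.5 m/s

Only the electrostatic force acts, so mechanical energy is conserved: ½mv² = U₁ − U₂ = kQq(1/r₁ − 1/r₂).
U₁ − U₂ = (8.99×10⁹ N·m²/C²)(5.47×10⁻⁶ C)(-6.61×10⁻⁶ C)(1/0.515 − 1/0.132) = 1.83 J.
v = √(2·1.83/0.0335) = 10.5 m/s.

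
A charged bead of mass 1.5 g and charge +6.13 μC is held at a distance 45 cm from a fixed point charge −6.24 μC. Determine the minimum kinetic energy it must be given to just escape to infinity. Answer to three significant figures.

To just escape, total mechanical energy must reach zero at infinity: ½mv²_min + U = 0, so ½mv²_min = −U = |kQq|/r.
|U| = |kQq|/r = (8.99×10⁹ N·m²/C²)(6.24×10⁻⁶)(6.13×10⁻⁶)/(0.450) = 0.764 J.

0.764 J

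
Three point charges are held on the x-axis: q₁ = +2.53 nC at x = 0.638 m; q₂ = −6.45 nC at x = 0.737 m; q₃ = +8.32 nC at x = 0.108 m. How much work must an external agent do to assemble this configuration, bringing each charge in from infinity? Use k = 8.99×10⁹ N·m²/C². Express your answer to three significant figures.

-1.89×10⁻⁶ J

The assembly work is the sum of pairwise potential energies, U = Σ_{i<j} kqᵢqⱼ/rᵢⱼ.
Pair separations: r₁₂ = 0.0990 m, r₁₃ = 0.530 m, r₂₃ = 0.629 m.
U = (-1.48×10⁻⁶) + (3.57×10⁻⁷) + (-7.67×10⁻⁷) = -1.89×10⁻⁶ J.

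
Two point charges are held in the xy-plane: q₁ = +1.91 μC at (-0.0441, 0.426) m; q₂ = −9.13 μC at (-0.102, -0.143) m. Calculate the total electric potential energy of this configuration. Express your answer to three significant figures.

The work to assemble the configuration equals its total potential energy, U = Σ kqᵢqⱼ/rᵢⱼ over all pairs.
Pair separations: r₁₂ = 0.572 m.
U = (-0.274) = -0.274 J.

-0.274 J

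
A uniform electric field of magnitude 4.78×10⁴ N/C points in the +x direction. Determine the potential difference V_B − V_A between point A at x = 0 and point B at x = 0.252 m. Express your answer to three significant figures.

-1.20×10⁴ V

In a uniform field, potential decreases in the direction of E: V_B − V_A = −E·Δx.
V_B − V_A = −(4.78×10⁴ V/m)(0.252 m) = -1.20×10⁴ V.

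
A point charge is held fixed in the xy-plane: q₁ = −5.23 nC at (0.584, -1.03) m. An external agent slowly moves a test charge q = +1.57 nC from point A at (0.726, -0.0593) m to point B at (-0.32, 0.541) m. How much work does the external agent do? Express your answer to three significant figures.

3.45×10⁻⁸ J

For quasistatic motion the external work equals the change in potential energy: W_ext = qΔV = q(V_B − V_A).
At A: distance to the source charge is 0.981 m; V_A = kq₁/r = -47.9 V.
At B: distance to the source charge is 1.81 m; V_B = kq₁/r = -25.9 V.
ΔV = V_B − V_A = 22.0 V.
W_ext = qΔV = (1.57×10⁻⁹ C)(22.0 V) = 3.45×10⁻⁸ J.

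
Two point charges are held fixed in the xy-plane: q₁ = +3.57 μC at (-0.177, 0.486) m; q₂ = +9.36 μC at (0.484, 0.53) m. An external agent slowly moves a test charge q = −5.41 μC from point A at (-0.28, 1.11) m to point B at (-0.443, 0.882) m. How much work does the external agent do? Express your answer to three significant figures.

For quasistatic motion the external work equals the change in potential energy: W_ext = qΔV = q(V_B − V_A).
At A: distances to the source charges are 0.632 m, 0.959 m; V_A = Σ kqᵢ/rᵢ = 1.38×10⁵ V.
At B: distances to the source charges are 0.477 m, 0.992 m; V_B = Σ kqᵢ/rᵢ = 1.52×10⁵ V.
ΔV = V_B − V_A = 1.37×10⁴ V.
W_ext = qΔV = (-5.41×10⁻⁶ C)(1.37×10⁴ V) = -0.0739 J.

-0.0739 J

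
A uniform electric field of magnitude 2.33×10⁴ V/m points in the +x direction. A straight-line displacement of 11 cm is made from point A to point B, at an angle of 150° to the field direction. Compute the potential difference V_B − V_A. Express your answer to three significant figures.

Only the component of displacement along E changes the potential: ΔV = −E·d·cosθ.
ΔV = −(2.33×10⁴ V/m)(0.110 m)cos150° = 2220 V.

2220 V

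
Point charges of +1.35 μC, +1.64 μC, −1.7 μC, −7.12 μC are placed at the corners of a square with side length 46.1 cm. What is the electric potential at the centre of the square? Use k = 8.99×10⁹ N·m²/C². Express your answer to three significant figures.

-1.61×10⁵ V

Electric potential is a scalar, so the contributions from each charge add algebraically: V = Σ kqᵢ/rᵢ.
The distance from each corner to the centre is a√2/2 = 0.326 m.
V = k[(1.35×10⁻⁶)/(0.326) + (1.64×10⁻⁶)/(0.326) + (-1.70×10⁻⁶)/(0.326) + (-7.12×10⁻⁶)/(0.326)] = -1.61×10⁵ V.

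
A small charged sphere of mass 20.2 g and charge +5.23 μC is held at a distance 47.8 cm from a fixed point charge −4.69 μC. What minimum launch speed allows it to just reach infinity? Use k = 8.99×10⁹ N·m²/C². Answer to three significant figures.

6.76 m/s

To just escape, total mechanical energy must reach zero at infinity: ½mv²_min + U = 0, so ½mv²_min = −U = |kQq|/r.
|U| = |kQq|/r = (8.99×10⁹ N·m²/C²)(4.69×10⁻⁶)(5.23×10⁻⁶)/(0.478) = 0.461 J.
v_min = √(2|U|/m) = √(2·0.461/0.0202) = 6.76 m/s.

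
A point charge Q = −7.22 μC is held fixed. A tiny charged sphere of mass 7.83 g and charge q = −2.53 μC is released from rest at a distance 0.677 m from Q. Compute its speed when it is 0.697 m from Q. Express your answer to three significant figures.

1.33 m/s

Only the electrostatic force acts, so mechanical energy is conserved: ½mv² = U₁ − U₂ = kQq(1/r₁ − 1/r₂).
U₁ − U₂ = (8.99×10⁹ N·m²/C²)(-7.22×10⁻⁶ C)(-2.53×10⁻⁶ C)(1/0.677 − 1/0.697) = 6.96×10⁻³ J.
v = √(2·6.96×10⁻³/7.83×10⁻³) = 1.33 m/s.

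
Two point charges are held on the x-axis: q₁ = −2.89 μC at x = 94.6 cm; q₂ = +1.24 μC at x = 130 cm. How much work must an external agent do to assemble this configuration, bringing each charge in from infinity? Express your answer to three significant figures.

-0.0910 J

The work to assemble the configuration equals its total potential energy, U = Σ kqᵢqⱼ/rᵢⱼ over all pairs.
Pair separations: r₁₂ = 0.354 m.
U = (-0.0910) = -0.0910 J.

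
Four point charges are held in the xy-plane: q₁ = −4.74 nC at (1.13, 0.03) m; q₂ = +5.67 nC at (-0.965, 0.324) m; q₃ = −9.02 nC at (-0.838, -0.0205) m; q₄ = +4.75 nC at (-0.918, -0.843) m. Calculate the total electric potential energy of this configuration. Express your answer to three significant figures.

-1.52×10⁻⁶ J

The assembly work is the sum of pairwise potential energies, U = Σ_{i<j} kqᵢqⱼ/rᵢⱼ.
Pair separations: r₁₂ = 2.12 m, r₁₃ = 1.97 m, r₁₄ = 2.23 m, r₂₃ = 0.367 m, r₂₄ = 1.17 m, r₃₄ = 0.826 m.
Summing all 6 pair terms gives U = -1.52×10⁻⁶ J.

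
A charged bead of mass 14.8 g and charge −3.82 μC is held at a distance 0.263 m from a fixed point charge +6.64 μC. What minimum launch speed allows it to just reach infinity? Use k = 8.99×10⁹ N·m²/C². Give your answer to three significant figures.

To just escape, total mechanical energy must reach zero at infinity: ½mv²_min + U = 0, so ½mv²_min = −U = |kQq|/r.
|U| = |kQq|/r = (8.99×10⁹ N·m²/C²)(6.64×10⁻⁶)(3.82×10⁻⁶)/(0.263) = 0.867 J.
v_min = √(2|U|/m) = √(2·0.867/0.0148) = 10.8 m/s.

10.8 m/s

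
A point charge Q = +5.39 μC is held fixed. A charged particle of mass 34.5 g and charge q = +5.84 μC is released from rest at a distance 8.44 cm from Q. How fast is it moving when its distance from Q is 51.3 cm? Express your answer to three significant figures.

Only the electrostatic force acts, so mechanical energy is conserved: ½mv² = U₁ − U₂ = kQq(1/r₁ − 1/r₂).
U₁ − U₂ = (8.99×10⁹ N·m²/C²)(5.39×10⁻⁶ C)(5.84×10⁻⁶ C)(1/0.0844 − 1/0.513) = 2.80 J.
v = √(2·2.80/0.0345) = 12.7 m/s.

12.7 m/s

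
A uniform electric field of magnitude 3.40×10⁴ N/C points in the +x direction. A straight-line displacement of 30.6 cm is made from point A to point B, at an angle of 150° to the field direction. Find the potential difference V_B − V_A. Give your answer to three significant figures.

9010 V

Only the component of displacement along E changes the potential: ΔV = −E·d·cosθ.
ΔV = −(3.40×10⁴ V/m)(0.306 m)cos150° = 9010 V.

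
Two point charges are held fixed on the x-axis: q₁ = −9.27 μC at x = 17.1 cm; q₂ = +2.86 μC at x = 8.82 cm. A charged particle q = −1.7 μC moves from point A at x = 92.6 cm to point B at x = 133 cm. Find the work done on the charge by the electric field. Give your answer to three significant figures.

0.0484 J

The work done by the electric force is W_field = −ΔU = −q(V_B − V_A) = q(V_A − V_B).
At A: distances to the source charges are 0.755 m, 0.838 m; V_A = Σ kqᵢ/rᵢ = -7.97×10⁴ V.
At B: distances to the source charges are 1.16 m, 1.24 m; V_B = Σ kqᵢ/rᵢ = -5.12×10⁴ V.
ΔV = V_B − V_A = 2.85×10⁴ V.
W_field = −qΔV = −(-1.70×10⁻⁶ C)(2.85×10⁴ V) = 0.0484 J.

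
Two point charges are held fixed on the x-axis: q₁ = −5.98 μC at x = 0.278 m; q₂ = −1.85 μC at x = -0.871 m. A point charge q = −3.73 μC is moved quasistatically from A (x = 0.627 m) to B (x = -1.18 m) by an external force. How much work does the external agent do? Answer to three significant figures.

For quasistatic motion the external work equals the change in potential energy: W_ext = qΔV = q(V_B − V_A).
At A: distances to the source charges are 0.349 m, 1.50 m; V_A = Σ kqᵢ/rᵢ = -1.65×10⁵ V.
At B: distances to the source charges are 1.46 m, 0.309 m; V_B = Σ kqᵢ/rᵢ = -9.07×10⁴ V.
ΔV = V_B − V_A = 7.44×10⁴ V.
W_ext = qΔV = (-3.73×10⁻⁶ C)(7.44×10⁴ V) = -0.278 J.

-0.278 J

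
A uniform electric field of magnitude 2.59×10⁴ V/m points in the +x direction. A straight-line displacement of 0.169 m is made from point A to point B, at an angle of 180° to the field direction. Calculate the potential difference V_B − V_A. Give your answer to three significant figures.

4380 V

Only the component of displacement along E changes the potential: ΔV = −E·d·cosθ.
ΔV = −(2.59×10⁴ V/m)(0.169 m)cos180° = 4380 V.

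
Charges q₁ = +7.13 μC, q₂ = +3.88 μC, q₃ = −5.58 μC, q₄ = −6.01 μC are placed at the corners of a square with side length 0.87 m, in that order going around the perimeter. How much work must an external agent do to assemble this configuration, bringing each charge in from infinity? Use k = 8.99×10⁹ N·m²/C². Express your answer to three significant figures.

-0.495 J

The work to assemble the configuration equals its total potential energy, U = Σ kqᵢqⱼ/rᵢⱼ over all pairs.
The four side pairs have separation 0.870 m and the two diagonal pairs 1.23 m.
Summing all 6 pair terms gives U = -0.495 J.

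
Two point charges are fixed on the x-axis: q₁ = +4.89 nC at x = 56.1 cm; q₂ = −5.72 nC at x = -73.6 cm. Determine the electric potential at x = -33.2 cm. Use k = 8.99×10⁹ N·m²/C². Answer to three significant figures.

Electric potential is a scalar, so the contributions from each charge add algebraically: V = Σ kqᵢ/rᵢ.
Distances from the field point to each charge: r₁ = 0.893 m, r₂ = 0.404 m.
V = k[(4.89×10⁻⁹)/(0.893) + (-5.72×10⁻⁹)/(0.404)] = -78.1 V.

-78.1 V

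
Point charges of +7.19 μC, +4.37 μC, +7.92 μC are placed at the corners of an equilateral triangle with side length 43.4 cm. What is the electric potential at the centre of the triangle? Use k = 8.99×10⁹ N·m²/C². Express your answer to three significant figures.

6.99×10⁵ V

The total potential is the scalar sum of each charge's contribution, V = Σ kqᵢ/rᵢ.
The distance from each vertex to the centroid is a/√3 = 0.251 m.
V = k[(7.19×10⁻⁶)/(0.251) + (4.37×10⁻⁶)/(0.251) + (7.92×10⁻⁶)/(0.251)] = 6.99×10⁵ V.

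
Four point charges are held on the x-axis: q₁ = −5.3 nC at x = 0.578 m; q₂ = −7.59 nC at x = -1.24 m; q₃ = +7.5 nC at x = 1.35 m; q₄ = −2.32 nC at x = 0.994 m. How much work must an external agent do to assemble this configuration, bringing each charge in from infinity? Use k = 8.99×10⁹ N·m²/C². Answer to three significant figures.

-5.64×10⁻⁷ J

The work to assemble the configuration equals its total potential energy, U = Σ kqᵢqⱼ/rᵢⱼ over all pairs.
Pair separations: r₁₂ = 1.82 m, r₁₃ = 0.772 m, r₁₄ = 0.416 m, r₂₃ = 2.59 m, r₂₄ = 2.23 m, r₃₄ = 0.356 m.
Summing all 6 pair terms gives U = -5.64×10⁻⁷ J.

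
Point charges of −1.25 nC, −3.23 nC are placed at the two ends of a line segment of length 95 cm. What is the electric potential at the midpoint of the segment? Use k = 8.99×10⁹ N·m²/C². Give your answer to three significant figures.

-84.8 V

Electric potential is a scalar, so the contributions from each charge add algebraically: V = Σ kqᵢ/rᵢ.
Each charge is 0.475 m from the midpoint.
V = k[(-1.25×10⁻⁹)/(0.475) + (-3.23×10⁻⁹)/(0.475)] = -84.8 V.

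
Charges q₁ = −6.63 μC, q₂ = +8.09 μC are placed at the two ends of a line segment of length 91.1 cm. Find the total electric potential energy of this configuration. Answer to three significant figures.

-0.529 J

The work to assemble the configuration equals its total potential energy, U = Σ kqᵢqⱼ/rᵢⱼ over all pairs.
The separation is r = 0.911 m.
U = (-0.529) = -0.529 J.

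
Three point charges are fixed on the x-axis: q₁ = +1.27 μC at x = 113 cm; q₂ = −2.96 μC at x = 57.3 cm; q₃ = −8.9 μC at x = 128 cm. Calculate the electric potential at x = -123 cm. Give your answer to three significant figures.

The total potential is the scalar sum of each charge's contribution, V = Σ kqᵢ/rᵢ.
Distances from the field point to each charge: r₁ = 2.36 m, r₂ = 1.80 m, r₃ = 2.51 m.
V = k[(1.27×10⁻⁶)/(2.36) + (-2.96×10⁻⁶)/(1.80) + (-8.90×10⁻⁶)/(2.51)] = -4.18×10⁴ V.

-4.18×10⁴ V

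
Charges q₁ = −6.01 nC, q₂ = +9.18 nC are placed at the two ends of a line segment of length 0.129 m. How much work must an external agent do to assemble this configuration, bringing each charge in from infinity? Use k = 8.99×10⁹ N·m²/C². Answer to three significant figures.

The work to assemble the configuration equals its total potential energy, U = Σ kqᵢqⱼ/rᵢⱼ over all pairs.
The separation is r = 0.129 m.
U = (-3.84×10⁻⁶) = -3.84×10⁻⁶ J.

-3.84×10⁻⁶ J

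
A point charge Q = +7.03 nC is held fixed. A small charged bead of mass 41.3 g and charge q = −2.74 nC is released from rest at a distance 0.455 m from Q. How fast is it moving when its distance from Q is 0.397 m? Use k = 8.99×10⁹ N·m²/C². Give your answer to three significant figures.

1.64×10⁻³ m/s

Only the electrostatic force acts, so mechanical energy is conserved: ½mv² = U₁ − U₂ = kQq(1/r₁ − 1/r₂).
U₁ − U₂ = (8.99×10⁹ N·m²/C²)(7.03×10⁻⁹ C)(-2.74×10⁻⁹ C)(1/0.455 − 1/0.397) = 5.56×10⁻⁸ J.
v = √(2·5.56×10⁻⁸/0.0413) = 1.64×10⁻³ m/s.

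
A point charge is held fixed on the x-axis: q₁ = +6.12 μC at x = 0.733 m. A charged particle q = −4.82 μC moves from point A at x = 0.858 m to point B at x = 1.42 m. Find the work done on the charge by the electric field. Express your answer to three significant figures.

The work done by the electric force is W_field = −ΔU = −q(V_B − V_A) = q(V_A − V_B).
At A: distance to the source charge is 0.125 m; V_A = kq₁/r = 4.40×10⁵ V.
At B: distance to the source charge is 0.687 m; V_B = kq₁/r = 8.01×10⁴ V.
ΔV = V_B − V_A = -3.60×10⁵ V.
W_field = −qΔV = −(-4.82×10⁻⁶ C)(-3.60×10⁵ V) = -1.74 J.

-1.74 J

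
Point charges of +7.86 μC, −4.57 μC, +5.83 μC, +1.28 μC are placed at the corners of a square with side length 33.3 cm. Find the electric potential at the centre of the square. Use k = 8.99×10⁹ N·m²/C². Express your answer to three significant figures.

The total potential is the scalar sum of each charge's contribution, V = Σ kqᵢ/rᵢ.
The distance from each corner to the centre is a√2/2 = 0.235 m.
V = k[(7.86×10⁻⁶)/(0.235) + (-4.57×10⁻⁶)/(0.235) + (5.83×10⁻⁶)/(0.235) + (1.28×10⁻⁶)/(0.235)] = 3.97×10⁵ V.

3.97×10⁵ V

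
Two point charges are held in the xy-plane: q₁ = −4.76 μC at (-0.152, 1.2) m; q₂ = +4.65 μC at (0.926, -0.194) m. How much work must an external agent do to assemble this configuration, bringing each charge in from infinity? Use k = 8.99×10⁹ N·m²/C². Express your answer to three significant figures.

The assembly work is the sum of pairwise potential energies, U = Σ_{i<j} kqᵢqⱼ/rᵢⱼ.
Pair separations: r₁₂ = 1.76 m.
U = (-0.113) = -0.113 J.

-0.113 J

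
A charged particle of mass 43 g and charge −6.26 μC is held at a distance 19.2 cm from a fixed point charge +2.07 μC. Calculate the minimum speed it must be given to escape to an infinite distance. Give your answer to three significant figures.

5.31 m/s

To just escape, total mechanical energy must reach zero at infinity: ½mv²_min + U = 0, so ½mv²_min = −U = |kQq|/r.
|U| = |kQq|/r = (8.99×10⁹ N·m²/C²)(2.07×10⁻⁶)(6.26×10⁻⁶)/(0.192) = 0.607 J.
v_min = √(2|U|/m) = √(2·0.607/0.0430) = 5.31 m/s.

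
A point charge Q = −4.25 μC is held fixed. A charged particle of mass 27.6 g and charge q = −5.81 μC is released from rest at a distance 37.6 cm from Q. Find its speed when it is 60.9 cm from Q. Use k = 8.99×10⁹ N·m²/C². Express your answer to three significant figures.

Only the electrostatic force acts, so mechanical energy is conserved: ½mv² = U₁ − U₂ = kQq(1/r₁ − 1/r₂).
U₁ − U₂ = (8.99×10⁹ N·m²/C²)(-4.25×10⁻⁶ C)(-5.81×10⁻⁶ C)(1/0.376 − 1/0.609) = 0.226 J.
v = √(2·0.226/0.0276) = 4.05 m/s.

4.05 m/s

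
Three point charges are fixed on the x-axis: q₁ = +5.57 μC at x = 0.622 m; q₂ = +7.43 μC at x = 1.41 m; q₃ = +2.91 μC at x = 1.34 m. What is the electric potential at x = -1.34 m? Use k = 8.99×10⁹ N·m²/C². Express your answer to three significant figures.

5.96×10⁴ V

Electric potential is a scalar, so the contributions from each charge add algebraically: V = Σ kqᵢ/rᵢ.
Distances from the field point to each charge: r₁ = 1.96 m, r₂ = 2.75 m, r₃ = 2.68 m.
V = k[(5.57×10⁻⁶)/(1.96) + (7.43×10⁻⁶)/(2.75) + (2.91×10⁻⁶)/(2.68)] = 5.96×10⁴ V.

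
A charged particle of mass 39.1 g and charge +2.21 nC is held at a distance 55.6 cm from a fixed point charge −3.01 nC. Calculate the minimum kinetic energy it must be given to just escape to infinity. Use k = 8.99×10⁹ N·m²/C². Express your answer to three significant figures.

To just escape, total mechanical energy must reach zero at infinity: ½mv²_min + U = 0, so ½mv²_min = −U = |kQq|/r.
|U| = |kQq|/r = (8.99×10⁹ N·m²/C²)(3.01×10⁻⁹)(2.21×10⁻⁹)/(0.556) = 1.08×10⁻⁷ J.

1.08×10⁻⁷ J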